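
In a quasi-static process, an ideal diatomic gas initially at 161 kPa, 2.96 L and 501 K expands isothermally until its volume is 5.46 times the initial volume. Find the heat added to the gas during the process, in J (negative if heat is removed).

809 J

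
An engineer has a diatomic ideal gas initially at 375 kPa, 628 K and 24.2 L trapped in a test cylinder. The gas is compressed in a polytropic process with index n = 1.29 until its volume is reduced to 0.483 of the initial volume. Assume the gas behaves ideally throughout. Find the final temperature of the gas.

776 K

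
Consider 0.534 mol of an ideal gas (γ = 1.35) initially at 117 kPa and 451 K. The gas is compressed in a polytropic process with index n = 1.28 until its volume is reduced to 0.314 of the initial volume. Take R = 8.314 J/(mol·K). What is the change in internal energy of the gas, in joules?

2190 J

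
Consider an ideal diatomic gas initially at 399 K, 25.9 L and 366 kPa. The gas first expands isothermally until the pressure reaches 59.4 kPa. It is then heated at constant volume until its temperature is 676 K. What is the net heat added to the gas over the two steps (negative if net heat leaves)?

33700 J

n = P₁V₁/(RT₁) = 366×25.9/(8.314×399) = 2.86 mol.
Step 1 — Isothermal: T stays 399 K; PV = const ⇒ V₂ = 160 L, P₂ = 59.4 kPa.
ΔU = 0 (ideal gas, T constant).
W = nRT ln(V₂/V₁) = 2.86×8.314×399×ln(6.16) = 17200 J.
Q = ΔU + W = 17200 J.
State after step 1: P = 59.4 kPa, V = 160 L, T = 399 K.
Step 2 — Isochoric: V stays 160 L; P/T = const ⇒ T₂ = 676 K, P₂ = 101 kPa.
W = 0 (no volume change).
ΔU = nCvΔT = 2.86×20.8×(676−399) = 16500 J.
Q = ΔU = 16500 J.
Net over both steps: W = 17200 J, Q = 33700 J, ΔU = 16500 J.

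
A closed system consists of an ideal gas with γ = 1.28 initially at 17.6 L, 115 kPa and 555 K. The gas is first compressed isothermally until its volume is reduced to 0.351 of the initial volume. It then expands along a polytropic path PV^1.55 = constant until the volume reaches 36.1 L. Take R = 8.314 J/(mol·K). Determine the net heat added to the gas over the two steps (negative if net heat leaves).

-4320 J

n = P₁V₁/(RT₁) = 115×17.6/(8.314×555) = 0.439 mol.
Step 1 — Isothermal: T stays 555 K; PV = const ⇒ V₂ = 6.18 L, P₂ = 328 kPa.
ΔU = 0 (ideal gas, T constant).
W = nRT ln(V₂/V₁) = 0.439×8.314×555×ln(0.351) = -2120 J.
Q = ΔU + W = -2120 J.
State after step 1: P = 328 kPa, V = 6.18 L, T = 555 K.
Step 2 — Polytropic n=1.55: T₂ = T₁(V₁/V₂)^(n−1) = 555×(0.171)^0.55 = 210 K; P₂ = P₁(V₁/V₂)^n = 21.2 kPa.
W = (P₁V₁−P₂V₂)/(n−1) = (328×6.18−21.2×36.1)/0.55 = 2290 J.
ΔU = nCvΔT = 0.439×29.7×(210−555) = -4490 J.
Q = ΔU + W = -2200 J.
Net over both steps: W = 167 J, Q = -4320 J, ΔU = -4490 J.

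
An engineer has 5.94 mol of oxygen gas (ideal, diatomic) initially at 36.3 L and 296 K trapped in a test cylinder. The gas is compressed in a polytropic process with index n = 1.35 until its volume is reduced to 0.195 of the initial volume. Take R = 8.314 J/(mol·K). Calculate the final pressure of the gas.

3660 kPa

P₁ = nRT₁/V₁ = 5.94×8.314×296/36.3 = 403 kPa.
Polytropic n=1.35: T₂ = T₁(V₁/V₂)^(n−1) = 296×(5.13)^0.35 = 525 K; P₂ = P₁(V₁/V₂)^n = 3660 kPa.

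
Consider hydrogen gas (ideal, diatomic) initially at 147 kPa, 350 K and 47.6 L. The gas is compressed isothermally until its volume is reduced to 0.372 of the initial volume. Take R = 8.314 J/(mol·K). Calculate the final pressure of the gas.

Isothermal: T stays 350 K; PV = const ⇒ V₂ = 17.7 L, P₂ = 395 kPa.

395 kPa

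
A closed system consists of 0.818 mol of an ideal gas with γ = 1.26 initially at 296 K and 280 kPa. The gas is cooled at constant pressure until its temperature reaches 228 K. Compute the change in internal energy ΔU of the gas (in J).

V₁ = nRT₁/P₁ = 0.818×8.314×296/280 = 7.19 L.
Isobaric: P stays 280 kPa; V/T = const ⇒ T₂ = 228 K, V₂ = 5.54 L.
For an ideal gas ΔU = nCvΔT with Cv = R/(γ−1) = 32.0 J/(mol·K).
ΔU = 0.818×32.0×(228−296) = -1780 J.

-1780 J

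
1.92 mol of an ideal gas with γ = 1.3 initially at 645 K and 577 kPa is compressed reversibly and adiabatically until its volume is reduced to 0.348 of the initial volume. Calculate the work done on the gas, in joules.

12800 J

V₁ = nRT₁/P₁ = 1.92×8.314×645/577 = 17.8 L.
Adiabatic: TV^(γ−1) = const ⇒ T₂ = 645×(2.87)^0.300 = 885 K; PV^γ = const ⇒ P₂ = 2280 kPa.
ΔU = nCvΔT = 1.92×27.7×(885−645) = 12800 J.
Q = 0 for an adiabatic process, so W = −ΔU = -12800 J.
Work done on the gas = −W_by = 12800 J.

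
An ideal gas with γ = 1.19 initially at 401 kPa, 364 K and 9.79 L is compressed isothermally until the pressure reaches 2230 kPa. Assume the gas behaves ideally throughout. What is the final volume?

Isothermal: T stays 364 K; PV = const ⇒ V₂ = 1.76 L, P₂ = 2230 kPa.

1.76 L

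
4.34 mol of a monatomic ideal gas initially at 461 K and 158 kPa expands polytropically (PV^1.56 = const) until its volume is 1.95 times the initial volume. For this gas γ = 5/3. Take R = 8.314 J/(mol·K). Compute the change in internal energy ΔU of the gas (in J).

-7790 J

V₁ = nRT₁/P₁ = 4.34×8.314×461/158 = 105 L.
Polytropic n=1.56: T₂ = T₁(V₁/V₂)^(n−1) = 461×(0.513)^0.56 = 317 K; P₂ = P₁(V₁/V₂)^n = 55.7 kPa.
For an ideal gas ΔU = nCvΔT with Cv = (3/2)R = 12.5 J/(mol·K).
ΔU = 4.34×12.5×(317−461) = -7790 J.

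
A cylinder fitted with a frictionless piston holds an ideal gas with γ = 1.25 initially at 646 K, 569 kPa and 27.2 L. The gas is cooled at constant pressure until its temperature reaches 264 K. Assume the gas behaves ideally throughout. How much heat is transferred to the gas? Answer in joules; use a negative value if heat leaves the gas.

-45800 J

n = P₁V₁/(RT₁) = 569×27.2/(8.314×646) = 2.88 mol.
Isobaric: P stays 569 kPa; V/T = const ⇒ T₂ = 264 K, V₂ = 11.1 L.
W = PΔV = 569×(11.1−27.2) kPa·L = -9150 J.
ΔU = nCvΔT = 2.88×33.3×(264−646) = -36600 J.
Q = ΔU + W = nCpΔT = -45800 J.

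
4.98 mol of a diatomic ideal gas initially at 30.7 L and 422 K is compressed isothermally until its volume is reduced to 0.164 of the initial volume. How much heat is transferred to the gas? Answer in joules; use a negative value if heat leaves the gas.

P₁ = nRT₁/V₁ = 4.98×8.314×422/30.7 = 569 kPa.
Isothermal: T stays 422 K; PV = const ⇒ V₂ = 5.03 L, P₂ = 3470 kPa.
ΔU = 0 (ideal gas, T constant).
W = nRT ln(V₂/V₁) = 4.98×8.314×422×ln(0.164) = -31600 J.
Q = ΔU + W = -31600 J.

-31600 J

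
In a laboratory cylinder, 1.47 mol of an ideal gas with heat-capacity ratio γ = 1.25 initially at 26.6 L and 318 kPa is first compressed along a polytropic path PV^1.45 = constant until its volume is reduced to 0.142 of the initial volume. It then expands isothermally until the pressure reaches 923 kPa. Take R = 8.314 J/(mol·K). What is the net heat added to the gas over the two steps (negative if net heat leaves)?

T₁ = P₁V₁/(nR) = 318×26.6/(1.47×8.314) = 692 K.
Step 1 — Polytropic n=1.45: T₂ = T₁(V₁/V₂)^(n−1) = 692×(7.04)^0.45 = 1670 K; P₂ = P₁(V₁/V₂)^n = 5390 kPa.
W = (P₁V₁−P₂V₂)/(n−1) = (318×26.6−5390×3.78)/0.45 = -26400 J.
ΔU = nCvΔT = 1.47×33.3×(1670−692) = 47600 J.
Q = ΔU + W = 21200 J.
State after step 1: P = 5390 kPa, V = 3.78 L, T = 1670 K.
Step 2 — Isothermal: T stays 1670 K; PV = const ⇒ V₂ = 22.1 L, P₂ = 923 kPa.
ΔU = 0 (ideal gas, T constant).
W = nRT ln(V₂/V₁) = 1.47×8.314×1670×ln(5.84) = 35900 J.
Q = ΔU + W = 35900 J.
Net over both steps: W = 9480 J, Q = 57100 J, ΔU = 47600 J.

57100 J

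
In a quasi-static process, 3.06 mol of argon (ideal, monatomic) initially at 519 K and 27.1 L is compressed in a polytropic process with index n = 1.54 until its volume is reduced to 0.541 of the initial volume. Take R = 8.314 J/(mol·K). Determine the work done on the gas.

9620 J

P₁ = nRT₁/V₁ = 3.06×8.314×519/27.1 = 487 kPa.
Polytropic n=1.54: T₂ = T₁(V₁/V₂)^(n−1) = 519×(1.85)^0.54 = 723 K; P₂ = P₁(V₁/V₂)^n = 1250 kPa.
W = (P₁V₁−P₂V₂)/(n−1) = (487×27.1−1250×14.7)/0.54 = -9620 J.
Work done on the gas = −W_by = 9620 J.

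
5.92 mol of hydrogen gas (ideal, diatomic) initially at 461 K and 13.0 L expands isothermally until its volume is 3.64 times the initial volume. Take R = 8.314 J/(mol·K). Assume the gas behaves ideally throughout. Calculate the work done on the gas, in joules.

-29300 J

P₁ = nRT₁/V₁ = 5.92×8.314×461/13.0 = 1750 kPa.
Isothermal: T stays 461 K; PV = const ⇒ V₂ = 47.3 L, P₂ = 479 kPa.
W = nRT ln(V₂/V₁) = 5.92×8.314×461×ln(3.64) = 29300 J.
Work done on the gas = −W_by = -29300 J.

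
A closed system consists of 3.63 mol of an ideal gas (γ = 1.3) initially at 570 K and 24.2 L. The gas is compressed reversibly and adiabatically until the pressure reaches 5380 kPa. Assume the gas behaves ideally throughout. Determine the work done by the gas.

-34100 J

P₁ = nRT₁/V₁ = 3.63×8.314×570/24.2 = 711 kPa.
Adiabatic: T₂/T₁ = (P₂/P₁)^((γ−1)/γ) ⇒ T₂ = 570×(7.57)^0.231 = 909 K; V₂ = 5.10 L.
ΔU = nCvΔT = 3.63×27.7×(909−570) = 34100 J.
Q = 0 for an adiabatic process, so W = −ΔU = -34100 J.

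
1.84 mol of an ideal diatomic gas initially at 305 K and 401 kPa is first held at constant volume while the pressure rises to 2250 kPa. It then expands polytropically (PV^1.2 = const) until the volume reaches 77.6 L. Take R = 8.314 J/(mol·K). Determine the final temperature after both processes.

V₁ = nRT₁/P₁ = 1.84×8.314×305/401 = 11.6 L.
Step 1 — Isochoric: V stays 11.6 L; P/T = const ⇒ T₂ = 1710 K, P₂ = 2250 kPa.
W = 0 (no volume change).
ΔU = nCvΔT = 1.84×20.8×(1710−305) = 53800 J.
Q = ΔU = 53800 J.
State after step 1: P = 2250 kPa, V = 11.6 L, T = 1710 K.
Step 2 — Polytropic n=1.2: T₂ = T₁(V₁/V₂)^(n−1) = 1710×(0.150)^0.20 = 1170 K; P₂ = P₁(V₁/V₂)^n = 231 kPa.
W = (P₁V₁−P₂V₂)/(n−1) = (2250×11.6−231×77.6)/0.20 = 41300 J.
ΔU = nCvΔT = 1.84×20.8×(1170−1710) = -20700 J.
Q = ΔU + W = 20700 J.
Net over both steps: W = 41300 J, Q = 74500 J, ΔU = 33100 J.

1170 K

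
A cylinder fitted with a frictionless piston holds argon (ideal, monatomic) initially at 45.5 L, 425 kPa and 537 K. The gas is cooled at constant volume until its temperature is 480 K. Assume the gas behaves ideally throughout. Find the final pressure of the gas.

380 kPa

Isochoric: V stays 45.5 L; P/T = const ⇒ T₂ = 480 K, P₂ = 380 kPa.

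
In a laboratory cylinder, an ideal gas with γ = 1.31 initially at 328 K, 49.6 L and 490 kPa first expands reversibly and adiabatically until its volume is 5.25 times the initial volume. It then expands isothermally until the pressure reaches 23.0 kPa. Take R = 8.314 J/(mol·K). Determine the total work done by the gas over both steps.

n = P₁V₁/(RT₁) = 490×49.6/(8.314×328) = 8.91 mol.
Step 1 — Adiabatic: TV^(γ−1) = const ⇒ T₂ = 328×(0.190)^0.310 = 196 K; PV^γ = const ⇒ P₂ = 55.8 kPa.
ΔU = nCvΔT = 8.91×26.8×(196−328) = -31500 J.
Q = 0 for an adiabatic process, so W = −ΔU = 31500 J.
State after step 1: P = 55.8 kPa, V = 260 L, T = 196 K.
Step 2 — Isothermal: T stays 196 K; PV = const ⇒ V₂ = 632 L, P₂ = 23.0 kPa.
ΔU = 0 (ideal gas, T constant).
W = nRT ln(V₂/V₁) = 8.91×8.314×196×ln(2.43) = 12900 J.
Q = ΔU + W = 12900 J.
Net over both steps: W = 44400 J, Q = 12900 J, ΔU = -31500 J.

44400 J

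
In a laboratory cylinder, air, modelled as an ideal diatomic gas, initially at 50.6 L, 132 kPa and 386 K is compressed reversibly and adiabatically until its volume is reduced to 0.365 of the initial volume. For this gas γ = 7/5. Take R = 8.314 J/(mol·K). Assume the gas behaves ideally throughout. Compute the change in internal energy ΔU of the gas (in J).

n = P₁V₁/(RT₁) = 132×50.6/(8.314×386) = 2.08 mol.
Adiabatic: TV^(γ−1) = const ⇒ T₂ = 386×(2.74)^0.400 = 578 K; PV^γ = const ⇒ P₂ = 541 kPa.
For an ideal gas ΔU = nCvΔT with Cv = (5/2)R = 20.8 J/(mol·K).
ΔU = 2.08×20.8×(578−386) = 8290 J.

8290 J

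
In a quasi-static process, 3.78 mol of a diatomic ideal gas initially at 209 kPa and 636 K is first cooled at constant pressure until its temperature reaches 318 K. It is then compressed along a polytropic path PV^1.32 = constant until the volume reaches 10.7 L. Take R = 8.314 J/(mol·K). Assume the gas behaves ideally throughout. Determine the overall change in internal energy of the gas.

V₁ = nRT₁/P₁ = 3.78×8.314×636/209 = 95.6 L.
Step 1 — Isobaric: P stays 209 kPa; V/T = const ⇒ T₂ = 318 K, V₂ = 47.8 L.
W = PΔV = 209×(47.8−95.6) kPa·L = -9990 J.
ΔU = nCvΔT = 3.78×20.8×(318−636) = -25000 J.
Q = ΔU + W = nCpΔT = -35000 J.
State after step 1: P = 209 kPa, V = 47.8 L, T = 318 K.
Step 2 — Polytropic n=1.32: T₂ = T₁(V₁/V₂)^(n−1) = 318×(4.47)^0.32 = 513 K; P₂ = P₁(V₁/V₂)^n = 1510 kPa.
W = (P₁V₁−P₂V₂)/(n−1) = (209×47.8−1510×10.7)/0.32 = -19200 J.
ΔU = nCvΔT = 3.78×20.8×(513−318) = 15400 J.
Q = ΔU + W = -3840 J.
Net over both steps: W = -29200 J, Q = -38800 J, ΔU = -9630 J.

-9630 J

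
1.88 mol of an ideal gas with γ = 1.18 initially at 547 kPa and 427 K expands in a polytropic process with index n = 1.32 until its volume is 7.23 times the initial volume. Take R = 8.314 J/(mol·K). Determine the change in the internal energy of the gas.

V₁ = nRT₁/P₁ = 1.88×8.314×427/547 = 12.2 L.
Polytropic n=1.32: T₂ = T₁(V₁/V₂)^(n−1) = 427×(0.138)^0.32 = 227 K; P₂ = P₁(V₁/V₂)^n = 40.2 kPa.
For an ideal gas ΔU = nCvΔT with Cv = R/(γ−1) = 46.2 J/(mol·K).
ΔU = 1.88×46.2×(227−427) = -17400 J.

-17400 J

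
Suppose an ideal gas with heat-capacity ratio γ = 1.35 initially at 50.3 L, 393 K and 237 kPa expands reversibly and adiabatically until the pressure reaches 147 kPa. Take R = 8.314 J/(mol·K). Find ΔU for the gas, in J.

n = P₁V₁/(RT₁) = 237×50.3/(8.314×393) = 3.65 mol.
Adiabatic: T₂/T₁ = (P₂/P₁)^((γ−1)/γ) ⇒ T₂ = 393×(0.620)^0.259 = 347 K; V₂ = 71.7 L.
For an ideal gas ΔU = nCvΔT with Cv = R/(γ−1) = 23.8 J/(mol·K).
ΔU = 3.65×23.8×(347−393) = -3970 J.

-3970 J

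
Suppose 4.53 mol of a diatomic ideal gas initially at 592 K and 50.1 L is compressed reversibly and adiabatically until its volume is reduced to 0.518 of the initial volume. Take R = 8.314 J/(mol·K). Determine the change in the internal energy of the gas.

P₁ = nRT₁/V₁ = 4.53×8.314×592/50.1 = 445 kPa.
Adiabatic: TV^(γ−1) = const ⇒ T₂ = 592×(1.93)^0.400 = 770 K; PV^γ = const ⇒ P₂ = 1120 kPa.
For an ideal gas ΔU = nCvΔT with Cv = (5/2)R = 20.8 J/(mol·K).
ΔU = 4.53×20.8×(770−592) = 16800 J.

16800 J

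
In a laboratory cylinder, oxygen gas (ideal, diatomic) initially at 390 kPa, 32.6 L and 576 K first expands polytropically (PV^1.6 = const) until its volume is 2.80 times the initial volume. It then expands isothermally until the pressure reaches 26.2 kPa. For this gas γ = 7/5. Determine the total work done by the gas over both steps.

n = P₁V₁/(RT₁) = 390×32.6/(8.314×576) = 2.65 mol.
Step 1 — Polytropic n=1.6: T₂ = T₁(V₁/V₂)^(n−1) = 576×(0.357)^0.60 = 311 K; P₂ = P₁(V₁/V₂)^n = 75.1 kPa.
W = (P₁V₁−P₂V₂)/(n−1) = (390×32.6−75.1×91.3)/0.60 = 9770 J.
ΔU = nCvΔT = 2.65×20.8×(311−576) = -14600 J.
Q = ΔU + W = -4880 J.
State after step 1: P = 75.1 kPa, V = 91.3 L, T = 311 K.
Step 2 — Isothermal: T stays 311 K; PV = const ⇒ V₂ = 262 L, P₂ = 26.2 kPa.
ΔU = 0 (ideal gas, T constant).
W = nRT ln(V₂/V₁) = 2.65×8.314×311×ln(2.87) = 7220 J.
Q = ΔU + W = 7220 J.
Net over both steps: W = 17000 J, Q = 2340 J, ΔU = -14600 J.

17000 J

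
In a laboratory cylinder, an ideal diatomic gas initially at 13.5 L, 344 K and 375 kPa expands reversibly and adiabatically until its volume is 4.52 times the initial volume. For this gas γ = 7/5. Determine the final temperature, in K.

188 K

Adiabatic: TV^(γ−1) = const ⇒ T₂ = 344×(0.221)^0.400 = 188 K; PV^γ = const ⇒ P₂ = 45.4 kPa.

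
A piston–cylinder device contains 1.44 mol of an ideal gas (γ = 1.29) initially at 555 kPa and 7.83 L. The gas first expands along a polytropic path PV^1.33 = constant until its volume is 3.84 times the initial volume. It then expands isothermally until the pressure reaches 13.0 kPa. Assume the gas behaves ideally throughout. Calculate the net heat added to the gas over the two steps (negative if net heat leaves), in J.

T₁ = P₁V₁/(nR) = 555×7.83/(1.44×8.314) = 363 K.
Step 1 — Polytropic n=1.33: T₂ = T₁(V₁/V₂)^(n−1) = 363×(0.260)^0.33 = 233 K; P₂ = P₁(V₁/V₂)^n = 92.7 kPa.
W = (P₁V₁−P₂V₂)/(n−1) = (555×7.83−92.7×30.1)/0.33 = 4720 J.
ΔU = nCvΔT = 1.44×28.7×(233−363) = -5370 J.
Q = ΔU + W = -651 J.
State after step 1: P = 92.7 kPa, V = 30.1 L, T = 233 K.
Step 2 — Isothermal: T stays 233 K; PV = const ⇒ V₂ = 214 L, P₂ = 13.0 kPa.
ΔU = 0 (ideal gas, T constant).
W = nRT ln(V₂/V₁) = 1.44×8.314×233×ln(7.13) = 5480 J.
Q = ΔU + W = 5480 J.
Net over both steps: W = 10200 J, Q = 4830 J, ΔU = -5370 J.

4830 J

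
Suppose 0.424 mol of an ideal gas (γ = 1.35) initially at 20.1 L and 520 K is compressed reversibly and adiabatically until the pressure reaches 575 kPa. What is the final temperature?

P₁ = nRT₁/V₁ = 0.424×8.314×520/20.1 = 91.2 kPa.
Adiabatic: T₂/T₁ = (P₂/P₁)^((γ−1)/γ) ⇒ T₂ = 520×(6.30)^0.259 = 838 K; V₂ = 5.14 L.

838 K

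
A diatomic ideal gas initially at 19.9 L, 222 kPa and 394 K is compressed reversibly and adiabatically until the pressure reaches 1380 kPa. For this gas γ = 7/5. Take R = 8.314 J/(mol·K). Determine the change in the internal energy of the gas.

n = P₁V₁/(RT₁) = 222×19.9/(8.314×394) = 1.35 mol.
Adiabatic: T₂/T₁ = (P₂/P₁)^((γ−1)/γ) ⇒ T₂ = 394×(6.22)^0.286 = 664 K; V₂ = 5.40 L.
For an ideal gas ΔU = nCvΔT with Cv = (5/2)R = 20.8 J/(mol·K).
ΔU = 1.35×20.8×(664−394) = 7570 J.

7570 J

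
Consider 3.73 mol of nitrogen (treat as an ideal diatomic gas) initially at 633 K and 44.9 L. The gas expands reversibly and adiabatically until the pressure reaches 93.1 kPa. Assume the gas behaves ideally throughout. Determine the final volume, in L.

136 L

P₁ = nRT₁/V₁ = 3.73×8.314×633/44.9 = 437 kPa.
Adiabatic: T₂/T₁ = (P₂/P₁)^((γ−1)/γ) ⇒ T₂ = 633×(0.213)^0.286 = 407 K; V₂ = 136 L.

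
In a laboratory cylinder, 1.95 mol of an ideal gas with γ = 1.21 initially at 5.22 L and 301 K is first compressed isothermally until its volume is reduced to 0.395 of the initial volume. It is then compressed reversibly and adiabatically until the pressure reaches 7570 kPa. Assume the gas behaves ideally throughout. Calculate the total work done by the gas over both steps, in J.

P₁ = nRT₁/V₁ = 1.95×8.314×301/5.22 = 935 kPa.
Step 1 — Isothermal: T stays 301 K; PV = const ⇒ V₂ = 2.06 L, P₂ = 2370 kPa.
ΔU = 0 (ideal gas, T constant).
W = nRT ln(V₂/V₁) = 1.95×8.314×301×ln(0.395) = -4530 J.
Q = ΔU + W = -4530 J.
State after step 1: P = 2370 kPa, V = 2.06 L, T = 301 K.
Step 2 — Adiabatic: T₂/T₁ = (P₂/P₁)^((γ−1)/γ) ⇒ T₂ = 301×(3.20)^0.174 = 368 K; V₂ = 0.789 L.
ΔU = nCvΔT = 1.95×39.6×(368−301) = 5200 J.
Q = 0 for an adiabatic process, so W = −ΔU = -5200 J.
Net over both steps: W = -9730 J, Q = -4530 J, ΔU = 5200 J.

-9730 J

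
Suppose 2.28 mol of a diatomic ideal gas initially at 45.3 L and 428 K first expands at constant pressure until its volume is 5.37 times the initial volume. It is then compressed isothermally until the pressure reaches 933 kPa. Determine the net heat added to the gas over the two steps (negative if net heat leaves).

P₁ = nRT₁/V₁ = 2.28×8.314×428/45.3 = 179 kPa.
Step 1 — Isobaric: P stays 179 kPa; V/T = const ⇒ T₂ = 2300 K, V₂ = 243 L.
W = PΔV = 179×(243−45.3) kPa·L = 35500 J.
ΔU = nCvΔT = 2.28×20.8×(2300−428) = 88600 J.
Q = ΔU + W = nCpΔT = 124000 J.
State after step 1: P = 179 kPa, V = 243 L, T = 2300 K.
Step 2 — Isothermal: T stays 2300 K; PV = const ⇒ V₂ = 46.7 L, P₂ = 933 kPa.
ΔU = 0 (ideal gas, T constant).
W = nRT ln(V₂/V₁) = 2.28×8.314×2300×ln(0.192) = -71900 J.
Q = ΔU + W = -71900 J.
Net over both steps: W = -36500 J, Q = 52200 J, ΔU = 88600 J.

52200 J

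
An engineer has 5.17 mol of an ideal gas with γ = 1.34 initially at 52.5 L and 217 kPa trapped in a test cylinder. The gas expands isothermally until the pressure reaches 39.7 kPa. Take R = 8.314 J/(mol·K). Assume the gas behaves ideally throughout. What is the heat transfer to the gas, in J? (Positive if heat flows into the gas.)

19400 J

T₁ = P₁V₁/(nR) = 217×52.5/(5.17×8.314) = 265 K.
Isothermal: T stays 265 K; PV = const ⇒ V₂ = 287 L, P₂ = 39.7 kPa.
ΔU = 0 (ideal gas, T constant).
W = nRT ln(V₂/V₁) = 5.17×8.314×265×ln(5.47) = 19400 J.
Q = ΔU + W = 19400 J.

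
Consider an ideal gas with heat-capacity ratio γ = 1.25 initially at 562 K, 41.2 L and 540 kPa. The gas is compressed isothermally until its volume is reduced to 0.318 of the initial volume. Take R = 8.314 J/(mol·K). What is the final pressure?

Isothermal: T stays 562 K; PV = const ⇒ V₂ = 13.1 L, P₂ = 1700 kPa.

1700 kPa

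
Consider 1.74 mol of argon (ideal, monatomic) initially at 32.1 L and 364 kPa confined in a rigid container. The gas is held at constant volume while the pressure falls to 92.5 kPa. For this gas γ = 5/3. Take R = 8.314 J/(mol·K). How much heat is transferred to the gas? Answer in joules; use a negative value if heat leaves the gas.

T₁ = P₁V₁/(nR) = 364×32.1/(1.74×8.314) = 808 K.
Isochoric: V stays 32.1 L; P/T = const ⇒ T₂ = 205 K, P₂ = 92.5 kPa.
W = 0 (no volume change).
ΔU = nCvΔT = 1.74×12.5×(205−808) = -13100 J.
Q = ΔU = -13100 J.

-13100 J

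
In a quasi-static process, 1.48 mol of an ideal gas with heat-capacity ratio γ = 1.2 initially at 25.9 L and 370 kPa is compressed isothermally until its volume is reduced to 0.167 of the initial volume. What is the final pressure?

T₁ = P₁V₁/(nR) = 370×25.9/(1.48×8.314) = 779 K.
Isothermal: T stays 779 K; PV = const ⇒ V₂ = 4.33 L, P₂ = 2220 kPa.

2220 kPa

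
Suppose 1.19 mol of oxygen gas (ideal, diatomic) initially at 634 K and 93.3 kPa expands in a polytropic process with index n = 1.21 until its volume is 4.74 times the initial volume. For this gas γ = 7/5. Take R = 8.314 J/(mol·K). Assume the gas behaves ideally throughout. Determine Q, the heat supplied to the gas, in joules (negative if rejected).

3950 J

V₁ = nRT₁/P₁ = 1.19×8.314×634/93.3 = 67.2 L.
Polytropic n=1.21: T₂ = T₁(V₁/V₂)^(n−1) = 634×(0.211)^0.21 = 457 K; P₂ = P₁(V₁/V₂)^n = 14.2 kPa.
W = (P₁V₁−P₂V₂)/(n−1) = (93.3×67.2−14.2×319)/0.21 = 8330 J.
ΔU = nCvΔT = 1.19×20.8×(457−634) = -4370 J.
Q = ΔU + W = 3950 J.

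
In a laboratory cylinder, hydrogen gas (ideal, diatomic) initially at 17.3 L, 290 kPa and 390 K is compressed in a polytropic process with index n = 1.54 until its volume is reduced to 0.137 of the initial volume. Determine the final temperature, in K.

1140 K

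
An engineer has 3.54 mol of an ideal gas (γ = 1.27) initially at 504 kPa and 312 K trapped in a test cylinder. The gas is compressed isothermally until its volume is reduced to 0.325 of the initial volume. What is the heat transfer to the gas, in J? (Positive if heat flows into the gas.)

V₁ = nRT₁/P₁ = 3.54×8.314×312/504 = 18.2 L.
Isothermal: T stays 312 K; PV = const ⇒ V₂ = 5.92 L, P₂ = 1550 kPa.
ΔU = 0 (ideal gas, T constant).
W = nRT ln(V₂/V₁) = 3.54×8.314×312×ln(0.325) = -10300 J.
Q = ΔU + W = -10300 J.

-10300 J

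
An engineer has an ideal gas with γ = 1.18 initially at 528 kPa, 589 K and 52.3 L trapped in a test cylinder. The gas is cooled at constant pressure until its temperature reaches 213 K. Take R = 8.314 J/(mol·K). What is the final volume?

Isobaric: P stays 528 kPa; V/T = const ⇒ T₂ = 213 K, V₂ = 18.9 L.

18.9 L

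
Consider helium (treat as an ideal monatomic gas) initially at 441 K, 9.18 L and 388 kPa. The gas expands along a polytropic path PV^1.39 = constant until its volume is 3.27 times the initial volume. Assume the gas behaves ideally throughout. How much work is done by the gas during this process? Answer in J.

n = P₁V₁/(RT₁) = 388×9.18/(8.314×441) = 0.971 mol.
Polytropic n=1.39: T₂ = T₁(V₁/V₂)^(n−1) = 441×(0.306)^0.39 = 278 K; P₂ = P₁(V₁/V₂)^n = 74.7 kPa.
W = (P₁V₁−P₂V₂)/(n−1) = (388×9.18−74.7×30.0)/0.39 = 3380 J.

3380 J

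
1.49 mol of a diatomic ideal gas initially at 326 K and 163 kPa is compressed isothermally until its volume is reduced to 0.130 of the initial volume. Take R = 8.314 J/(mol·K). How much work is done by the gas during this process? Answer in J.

V₁ = nRT₁/P₁ = 1.49×8.314×326/163 = 24.8 L.
Isothermal: T stays 326 K; PV = const ⇒ V₂ = 3.22 L, P₂ = 1250 kPa.
W = nRT ln(V₂/V₁) = 1.49×8.314×326×ln(0.130) = -8240 J.

-8240 J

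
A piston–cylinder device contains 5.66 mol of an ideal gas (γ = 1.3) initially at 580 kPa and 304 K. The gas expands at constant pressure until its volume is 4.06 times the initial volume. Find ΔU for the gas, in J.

146000 J

V₁ = nRT₁/P₁ = 5.66×8.314×304/580 = 24.7 L.
Isobaric: P stays 580 kPa; V/T = const ⇒ T₂ = 1230 K, V₂ = 100 L.
For an ideal gas ΔU = nCvΔT with Cv = R/(γ−1) = 27.7 J/(mol·K).
ΔU = 5.66×27.7×(1230−304) = 146000 J.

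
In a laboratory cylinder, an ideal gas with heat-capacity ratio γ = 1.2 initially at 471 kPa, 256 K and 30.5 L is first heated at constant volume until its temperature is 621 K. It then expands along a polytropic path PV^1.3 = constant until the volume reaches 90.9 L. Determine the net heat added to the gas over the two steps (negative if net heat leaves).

n = P₁V₁/(RT₁) = 471×30.5/(8.314×256) = 6.75 mol.
Step 1 — Isochoric: V stays 30.5 L; P/T = const ⇒ T₂ = 621 K, P₂ = 1140 kPa.
W = 0 (no volume change).
ΔU = nCvΔT = 6.75×41.6×(621−256) = 102000 J.
Q = ΔU = 102000 J.
State after step 1: P = 1140 kPa, V = 30.5 L, T = 621 K.
Step 2 — Polytropic n=1.3: T₂ = T₁(V₁/V₂)^(n−1) = 621×(0.336)^0.30 = 448 K; P₂ = P₁(V₁/V₂)^n = 276 kPa.
W = (P₁V₁−P₂V₂)/(n−1) = (1140×30.5−276×90.9)/0.30 = 32400 J.
ΔU = nCvΔT = 6.75×41.6×(448−621) = -48700 J.
Q = ΔU + W = -16200 J.
Net over both steps: W = 32400 J, Q = 86200 J, ΔU = 53700 J.

86200 J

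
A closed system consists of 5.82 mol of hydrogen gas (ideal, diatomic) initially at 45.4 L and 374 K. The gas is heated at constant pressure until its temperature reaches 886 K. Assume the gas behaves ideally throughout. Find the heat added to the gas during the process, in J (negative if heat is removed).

P₁ = nRT₁/V₁ = 5.82×8.314×374/45.4 = 399 kPa.
Isobaric: P stays 399 kPa; V/T = const ⇒ T₂ = 886 K, V₂ = 108 L.
W = PΔV = 399×(108−45.4) kPa·L = 24800 J.
ΔU = nCvΔT = 5.82×20.8×(886−374) = 61900 J.
Q = ΔU + W = nCpΔT = 86700 J.

86700 J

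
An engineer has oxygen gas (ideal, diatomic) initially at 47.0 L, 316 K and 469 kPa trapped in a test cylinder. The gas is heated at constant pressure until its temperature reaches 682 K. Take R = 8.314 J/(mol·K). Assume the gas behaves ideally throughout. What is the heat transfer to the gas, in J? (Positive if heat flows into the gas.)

n = P₁V₁/(RT₁) = 469×47.0/(8.314×316) = 8.39 mol.
Isobaric: P stays 469 kPa; V/T = const ⇒ T₂ = 682 K, V₂ = 101 L.
W = PΔV = 469×(101−47.0) kPa·L = 25500 J.
ΔU = nCvΔT = 8.39×20.8×(682−316) = 63800 J.
Q = ΔU + W = nCpΔT = 89400 J.

89400 J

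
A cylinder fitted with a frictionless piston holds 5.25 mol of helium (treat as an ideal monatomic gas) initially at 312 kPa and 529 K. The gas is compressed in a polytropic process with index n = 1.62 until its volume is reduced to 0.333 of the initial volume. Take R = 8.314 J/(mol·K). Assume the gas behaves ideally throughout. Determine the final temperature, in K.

V₁ = nRT₁/P₁ = 5.25×8.314×529/312 = 74.0 L.
Polytropic n=1.62: T₂ = T₁(V₁/V₂)^(n−1) = 529×(3.00)^0.62 = 1050 K; P₂ = P₁(V₁/V₂)^n = 1850 kPa.

1050 K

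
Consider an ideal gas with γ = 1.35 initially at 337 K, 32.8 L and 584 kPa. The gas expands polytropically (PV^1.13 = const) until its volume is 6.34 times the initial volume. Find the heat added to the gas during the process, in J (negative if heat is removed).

n = P₁V₁/(RT₁) = 584×32.8/(8.314×337) = 6.84 mol.
Polytropic n=1.13: T₂ = T₁(V₁/V₂)^(n−1) = 337×(0.158)^0.13 = 265 K; P₂ = P₁(V₁/V₂)^n = 72.5 kPa.
W = (P₁V₁−P₂V₂)/(n−1) = (584×32.8−72.5×208)/0.13 = 31500 J.
ΔU = nCvΔT = 6.84×23.8×(265−337) = -11700 J.
Q = ΔU + W = 19800 J.

19800 J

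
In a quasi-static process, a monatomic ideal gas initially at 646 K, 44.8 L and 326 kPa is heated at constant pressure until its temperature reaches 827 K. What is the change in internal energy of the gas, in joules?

6140 J

n = P₁V₁/(RT₁) = 326×44.8/(8.314×646) = 2.72 mol.
Isobaric: P stays 326 kPa; V/T = const ⇒ T₂ = 827 K, V₂ = 57.4 L.
For an ideal gas ΔU = nCvΔT with Cv = (3/2)R = 12.5 J/(mol·K).
ΔU = 2.72×12.5×(827−646) = 6140 J.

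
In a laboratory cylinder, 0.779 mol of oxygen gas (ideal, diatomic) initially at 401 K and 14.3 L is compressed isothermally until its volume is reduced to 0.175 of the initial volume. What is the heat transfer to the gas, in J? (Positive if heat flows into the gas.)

P₁ = nRT₁/V₁ = 0.779×8.314×401/14.3 = 182 kPa.
Isothermal: T stays 401 K; PV = const ⇒ V₂ = 2.50 L, P₂ = 1040 kPa.
ΔU = 0 (ideal gas, T constant).
W = nRT ln(V₂/V₁) = 0.779×8.314×401×ln(0.175) = -4530 J.
Q = ΔU + W = -4530 J.

-4530 J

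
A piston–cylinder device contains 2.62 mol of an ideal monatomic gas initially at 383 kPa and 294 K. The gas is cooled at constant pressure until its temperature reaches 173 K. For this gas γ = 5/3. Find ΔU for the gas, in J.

-3950 J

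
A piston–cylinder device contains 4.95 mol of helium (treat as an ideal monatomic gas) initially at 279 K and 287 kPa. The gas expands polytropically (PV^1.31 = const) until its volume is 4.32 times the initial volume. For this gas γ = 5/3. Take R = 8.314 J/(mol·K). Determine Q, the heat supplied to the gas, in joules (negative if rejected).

7230 J

V₁ = nRT₁/P₁ = 4.95×8.314×279/287 = 40.0 L.
Polytropic n=1.31: T₂ = T₁(V₁/V₂)^(n−1) = 279×(0.231)^0.31 = 177 K; P₂ = P₁(V₁/V₂)^n = 42.2 kPa.
W = (P₁V₁−P₂V₂)/(n−1) = (287×40.0−42.2×173)/0.31 = 13500 J.
ΔU = nCvΔT = 4.95×12.5×(177−279) = -6280 J.
Q = ΔU + W = 7230 J.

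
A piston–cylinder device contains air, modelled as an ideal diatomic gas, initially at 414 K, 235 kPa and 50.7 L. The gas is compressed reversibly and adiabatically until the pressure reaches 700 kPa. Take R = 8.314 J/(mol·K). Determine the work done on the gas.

10900 J

n = P₁V₁/(RT₁) = 235×50.7/(8.314×414) = 3.46 mol.
Adiabatic: T₂/T₁ = (P₂/P₁)^((γ−1)/γ) ⇒ T₂ = 414×(2.98)^0.286 = 566 K; V₂ = 23.2 L.
ΔU = nCvΔT = 3.46×20.8×(566−414) = 10900 J.
Q = 0 for an adiabatic process, so W = −ΔU = -10900 J.
Work done on the gas = −W_by = 10900 J.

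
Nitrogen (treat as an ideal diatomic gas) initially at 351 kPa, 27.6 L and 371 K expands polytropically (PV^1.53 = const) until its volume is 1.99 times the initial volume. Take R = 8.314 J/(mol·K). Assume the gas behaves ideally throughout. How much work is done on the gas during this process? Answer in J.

n = P₁V₁/(RT₁) = 351×27.6/(8.314×371) = 3.14 mol.
Polytropic n=1.53: T₂ = T₁(V₁/V₂)^(n−1) = 371×(0.503)^0.53 = 258 K; P₂ = P₁(V₁/V₂)^n = 122 kPa.
W = (P₁V₁−P₂V₂)/(n−1) = (351×27.6−122×54.9)/0.53 = 5590 J.
Work done on the gas = −W_by = -5590 J.

-5590 J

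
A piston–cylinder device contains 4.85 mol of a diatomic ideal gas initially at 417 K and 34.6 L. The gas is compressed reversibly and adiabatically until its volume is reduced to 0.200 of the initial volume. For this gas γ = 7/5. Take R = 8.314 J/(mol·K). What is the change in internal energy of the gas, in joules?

38000 J

P₁ = nRT₁/V₁ = 4.85×8.314×417/34.6 = 486 kPa.
Adiabatic: TV^(γ−1) = const ⇒ T₂ = 417×(5.00)^0.400 = 794 K; PV^γ = const ⇒ P₂ = 4630 kPa.
For an ideal gas ΔU = nCvΔT with Cv = (5/2)R = 20.8 J/(mol·K).
ΔU = 4.85×20.8×(794−417) = 38000 J.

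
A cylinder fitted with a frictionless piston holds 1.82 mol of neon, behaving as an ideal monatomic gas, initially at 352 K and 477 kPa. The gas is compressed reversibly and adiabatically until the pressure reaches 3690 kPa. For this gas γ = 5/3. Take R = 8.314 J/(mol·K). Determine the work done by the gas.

V₁ = nRT₁/P₁ = 1.82×8.314×352/477 = 11.2 L.
Adiabatic: T₂/T₁ = (P₂/P₁)^((γ−1)/γ) ⇒ T₂ = 352×(7.74)^0.400 = 798 K; V₂ = 3.27 L.
ΔU = nCvΔT = 1.82×12.5×(798−352) = 10100 J.
Q = 0 for an adiabatic process, so W = −ΔU = -10100 J.

-10100 J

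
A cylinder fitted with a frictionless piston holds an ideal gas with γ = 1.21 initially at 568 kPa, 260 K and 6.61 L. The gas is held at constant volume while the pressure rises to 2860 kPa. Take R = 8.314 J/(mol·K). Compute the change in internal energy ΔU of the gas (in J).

72100 J

n = P₁V₁/(RT₁) = 568×6.61/(8.314×260) = 1.74 mol.
Isochoric: V stays 6.61 L; P/T = const ⇒ T₂ = 1310 K, P₂ = 2860 kPa.
For an ideal gas ΔU = nCvΔT with Cv = R/(γ−1) = 39.6 J/(mol·K).
ΔU = 1.74×39.6×(1310−260) = 72100 J.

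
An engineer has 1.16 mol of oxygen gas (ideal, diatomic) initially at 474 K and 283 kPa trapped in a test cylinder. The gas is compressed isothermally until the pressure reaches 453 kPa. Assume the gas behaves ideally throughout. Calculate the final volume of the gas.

V₁ = nRT₁/P₁ = 1.16×8.314×474/283 = 16.2 L.
Isothermal: T stays 474 K; PV = const ⇒ V₂ = 10.1 L, P₂ = 453 kPa.

10.1 L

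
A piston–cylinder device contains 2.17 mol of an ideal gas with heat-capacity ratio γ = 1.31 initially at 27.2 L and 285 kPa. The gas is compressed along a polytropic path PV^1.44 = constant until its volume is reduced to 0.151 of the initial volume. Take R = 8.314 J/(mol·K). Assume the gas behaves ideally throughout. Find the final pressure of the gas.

T₁ = P₁V₁/(nR) = 285×27.2/(2.17×8.314) = 430 K.
Polytropic n=1.44: T₂ = T₁(V₁/V₂)^(n−1) = 430×(6.62)^0.44 = 987 K; P₂ = P₁(V₁/V₂)^n = 4340 kPa.

4340 kPa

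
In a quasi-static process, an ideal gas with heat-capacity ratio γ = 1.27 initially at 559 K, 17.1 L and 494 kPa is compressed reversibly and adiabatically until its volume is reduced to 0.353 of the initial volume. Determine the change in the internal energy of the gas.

10200 J

n = P₁V₁/(RT₁) = 494×17.1/(8.314×559) = 1.82 mol.
Adiabatic: TV^(γ−1) = const ⇒ T₂ = 559×(2.83)^0.270 = 740 K; PV^γ = const ⇒ P₂ = 1850 kPa.
For an ideal gas ΔU = nCvΔT with Cv = R/(γ−1) = 30.8 J/(mol·K).
ΔU = 1.82×30.8×(740−559) = 10200 J.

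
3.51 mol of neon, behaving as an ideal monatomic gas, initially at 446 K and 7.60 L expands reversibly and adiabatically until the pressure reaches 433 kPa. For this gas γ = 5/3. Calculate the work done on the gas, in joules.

-8260 J

P₁ = nRT₁/V₁ = 3.51×8.314×446/7.60 = 1710 kPa.
Adiabatic: T₂/T₁ = (P₂/P₁)^((γ−1)/γ) ⇒ T₂ = 446×(0.253)^0.400 = 257 K; V₂ = 17.3 L.
ΔU = nCvΔT = 3.51×12.5×(257−446) = -8260 J.
Q = 0 for an adiabatic process, so W = −ΔU = 8260 J.
Work done on the gas = −W_by = -8260 J.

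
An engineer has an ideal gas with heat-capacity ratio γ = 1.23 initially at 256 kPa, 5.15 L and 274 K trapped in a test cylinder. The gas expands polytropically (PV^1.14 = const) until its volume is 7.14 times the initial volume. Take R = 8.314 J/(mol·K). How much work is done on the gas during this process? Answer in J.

-2270 J

n = P₁V₁/(RT₁) = 256×5.15/(8.314×274) = 0.579 mol.
Polytropic n=1.14: T₂ = T₁(V₁/V₂)^(n−1) = 274×(0.140)^0.14 = 208 K; P₂ = P₁(V₁/V₂)^n = 27.2 kPa.
W = (P₁V₁−P₂V₂)/(n−1) = (256×5.15−27.2×36.8)/0.14 = 2270 J.
Work done on the gas = −W_by = -2270 J.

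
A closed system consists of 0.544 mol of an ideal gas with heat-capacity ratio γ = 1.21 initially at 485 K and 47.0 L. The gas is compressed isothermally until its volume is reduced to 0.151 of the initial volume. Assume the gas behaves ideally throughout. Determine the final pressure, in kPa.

309 kPa

P₁ = nRT₁/V₁ = 0.544×8.314×485/47.0 = 46.7 kPa.
Isothermal: T stays 485 K; PV = const ⇒ V₂ = 7.10 L, P₂ = 309 kPa.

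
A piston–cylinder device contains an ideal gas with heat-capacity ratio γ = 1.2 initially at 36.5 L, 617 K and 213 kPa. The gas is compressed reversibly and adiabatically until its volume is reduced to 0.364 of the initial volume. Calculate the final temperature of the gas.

755 K

Adiabatic: TV^(γ−1) = const ⇒ T₂ = 617×(2.75)^0.200 = 755 K; PV^γ = const ⇒ P₂ = 716 kPa.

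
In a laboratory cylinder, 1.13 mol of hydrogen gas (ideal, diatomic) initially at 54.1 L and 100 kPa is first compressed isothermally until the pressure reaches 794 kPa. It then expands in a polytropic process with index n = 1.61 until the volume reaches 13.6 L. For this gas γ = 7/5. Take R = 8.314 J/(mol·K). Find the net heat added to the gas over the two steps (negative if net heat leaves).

T₁ = P₁V₁/(nR) = 100×54.1/(1.13×8.314) = 576 K.
Step 1 — Isothermal: T stays 576 K; PV = const ⇒ V₂ = 6.81 L, P₂ = 794 kPa.
ΔU = 0 (ideal gas, T constant).
W = nRT ln(V₂/V₁) = 1.13×8.314×576×ln(0.126) = -11200 J.
Q = ΔU + W = -11200 J.
State after step 1: P = 794 kPa, V = 6.81 L, T = 576 K.
Step 2 — Polytropic n=1.61: T₂ = T₁(V₁/V₂)^(n−1) = 576×(0.501)^0.61 = 378 K; P₂ = P₁(V₁/V₂)^n = 261 kPa.
W = (P₁V₁−P₂V₂)/(n−1) = (794×6.81−261×13.6)/0.61 = 3050 J.
ΔU = nCvΔT = 1.13×20.8×(378−576) = -4650 J.
Q = ΔU + W = -1600 J.
Net over both steps: W = -8160 J, Q = -12800 J, ΔU = -4650 J.

-12800 J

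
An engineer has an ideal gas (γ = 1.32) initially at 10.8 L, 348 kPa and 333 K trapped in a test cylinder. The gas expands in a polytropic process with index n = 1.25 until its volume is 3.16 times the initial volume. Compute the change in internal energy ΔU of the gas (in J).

n = P₁V₁/(RT₁) = 348×10.8/(8.314×333) = 1.36 mol.
Polytropic n=1.25: T₂ = T₁(V₁/V₂)^(n−1) = 333×(0.316)^0.25 = 250 K; P₂ = P₁(V₁/V₂)^n = 82.6 kPa.
For an ideal gas ΔU = nCvΔT with Cv = R/(γ−1) = 26.0 J/(mol·K).
ΔU = 1.36×26.0×(250−333) = -2940 J.

-2940 J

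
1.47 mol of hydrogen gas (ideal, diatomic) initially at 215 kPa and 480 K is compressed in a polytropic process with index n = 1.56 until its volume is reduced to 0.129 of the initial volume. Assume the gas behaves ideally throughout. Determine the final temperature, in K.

V₁ = nRT₁/P₁ = 1.47×8.314×480/215 = 27.3 L.
Polytropic n=1.56: T₂ = T₁(V₁/V₂)^(n−1) = 480×(7.75)^0.56 = 1510 K; P₂ = P₁(V₁/V₂)^n = 5250 kPa.

1510 K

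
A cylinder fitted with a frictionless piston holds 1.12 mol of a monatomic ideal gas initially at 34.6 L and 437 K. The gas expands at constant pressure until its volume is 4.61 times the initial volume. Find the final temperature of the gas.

2010 K

P₁ = nRT₁/V₁ = 1.12×8.314×437/34.6 = 118 kPa.
Isobaric: P stays 118 kPa; V/T = const ⇒ T₂ = 2010 K, V₂ = 160 L.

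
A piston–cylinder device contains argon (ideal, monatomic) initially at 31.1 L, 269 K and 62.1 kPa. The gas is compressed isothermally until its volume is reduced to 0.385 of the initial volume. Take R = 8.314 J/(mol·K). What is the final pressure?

Isothermal: T stays 269 K; PV = const ⇒ V₂ = 12.0 L, P₂ = 161 kPa.

161 kPa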